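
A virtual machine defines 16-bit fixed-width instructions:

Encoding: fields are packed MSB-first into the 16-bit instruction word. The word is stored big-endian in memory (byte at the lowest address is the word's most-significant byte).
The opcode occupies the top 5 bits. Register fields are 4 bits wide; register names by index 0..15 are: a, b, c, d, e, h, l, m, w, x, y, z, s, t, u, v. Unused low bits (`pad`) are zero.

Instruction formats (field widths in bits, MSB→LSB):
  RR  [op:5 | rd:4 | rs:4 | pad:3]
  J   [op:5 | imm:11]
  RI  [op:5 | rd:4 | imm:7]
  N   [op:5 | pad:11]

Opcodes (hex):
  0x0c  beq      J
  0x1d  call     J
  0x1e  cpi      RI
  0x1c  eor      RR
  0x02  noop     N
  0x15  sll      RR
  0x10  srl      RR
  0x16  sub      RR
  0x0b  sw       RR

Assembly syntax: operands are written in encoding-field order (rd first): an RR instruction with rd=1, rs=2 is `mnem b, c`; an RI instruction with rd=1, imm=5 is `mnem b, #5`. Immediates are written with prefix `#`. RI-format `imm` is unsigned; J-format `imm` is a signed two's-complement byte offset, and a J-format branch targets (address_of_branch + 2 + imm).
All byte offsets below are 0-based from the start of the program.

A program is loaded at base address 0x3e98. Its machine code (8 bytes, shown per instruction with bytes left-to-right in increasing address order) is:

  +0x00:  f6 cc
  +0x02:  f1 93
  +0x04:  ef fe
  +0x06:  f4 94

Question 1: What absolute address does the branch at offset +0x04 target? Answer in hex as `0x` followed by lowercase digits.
0x3e9c

+0x04: ef fe ⇒ word 0xeffe (big)
  top 5b → 0x1d → call [J]
  imm@[10:0]=0x7fe (s11→-2) ⇒ #-2
  target = base 0x3e98 + off 0x04 + 2 + imm -2 = 0x3e9c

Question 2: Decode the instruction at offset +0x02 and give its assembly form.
cpi d, #19

+0x02: f1 93 ⇒ word 0xf193 (big)
  op=0xf193>>11=0x1e ⇒ cpi (RI)
  [10:7] rd=3 = d
  [6:0] imm=19 = #19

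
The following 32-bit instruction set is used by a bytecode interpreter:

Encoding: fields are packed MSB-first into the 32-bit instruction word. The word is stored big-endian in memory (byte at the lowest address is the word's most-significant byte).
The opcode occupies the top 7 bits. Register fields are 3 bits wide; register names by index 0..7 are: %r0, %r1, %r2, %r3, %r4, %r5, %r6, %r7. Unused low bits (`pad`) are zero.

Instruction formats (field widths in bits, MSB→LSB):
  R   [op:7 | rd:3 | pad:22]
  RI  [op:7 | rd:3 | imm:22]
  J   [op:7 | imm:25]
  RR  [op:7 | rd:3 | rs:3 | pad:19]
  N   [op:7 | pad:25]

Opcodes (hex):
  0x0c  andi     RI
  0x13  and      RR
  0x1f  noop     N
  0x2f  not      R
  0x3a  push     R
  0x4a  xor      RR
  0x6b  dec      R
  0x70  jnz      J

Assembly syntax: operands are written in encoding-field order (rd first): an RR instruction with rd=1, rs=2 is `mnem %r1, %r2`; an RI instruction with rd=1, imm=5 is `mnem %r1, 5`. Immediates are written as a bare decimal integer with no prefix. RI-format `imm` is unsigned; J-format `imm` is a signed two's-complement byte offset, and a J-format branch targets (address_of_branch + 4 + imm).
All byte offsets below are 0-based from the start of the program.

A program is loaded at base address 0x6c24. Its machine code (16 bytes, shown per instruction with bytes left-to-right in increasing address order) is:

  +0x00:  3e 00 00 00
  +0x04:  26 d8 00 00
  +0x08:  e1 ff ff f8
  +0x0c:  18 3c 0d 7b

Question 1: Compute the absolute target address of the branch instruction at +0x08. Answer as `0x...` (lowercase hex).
0x6c28

@+08  big-endian(e1 ff ff f8) = 0xe1fffff8
  opcode bits[31:25]=0x70: jnz/J
  imm: (w>>0)&0x1ffffff=0x1fffff8 (s25→-8) → -8
  target = base 0x6c24 + off 0x08 + 4 + imm -8 = 0x6c28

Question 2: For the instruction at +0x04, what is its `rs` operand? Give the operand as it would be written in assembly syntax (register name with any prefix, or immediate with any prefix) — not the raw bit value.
%r3

off 0x04: read 26 d8 00 00 as big → 0x26d80000
  top 7b → 0x13 → and [RR]
  rd: (w>>22)&0x7=0x3 → %r3
  rs: (w>>19)&0x7=0x3 → %r3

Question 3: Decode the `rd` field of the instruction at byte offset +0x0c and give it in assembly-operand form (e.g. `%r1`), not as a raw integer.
off 0x0c: read 18 3c 0d 7b as big → 0x183c0d7b
  opcode bits[31:25]=0xc: andi/RI
  [24:22] rd=0 = %r0
  [21:0] imm=3935611 = 3935611

%r0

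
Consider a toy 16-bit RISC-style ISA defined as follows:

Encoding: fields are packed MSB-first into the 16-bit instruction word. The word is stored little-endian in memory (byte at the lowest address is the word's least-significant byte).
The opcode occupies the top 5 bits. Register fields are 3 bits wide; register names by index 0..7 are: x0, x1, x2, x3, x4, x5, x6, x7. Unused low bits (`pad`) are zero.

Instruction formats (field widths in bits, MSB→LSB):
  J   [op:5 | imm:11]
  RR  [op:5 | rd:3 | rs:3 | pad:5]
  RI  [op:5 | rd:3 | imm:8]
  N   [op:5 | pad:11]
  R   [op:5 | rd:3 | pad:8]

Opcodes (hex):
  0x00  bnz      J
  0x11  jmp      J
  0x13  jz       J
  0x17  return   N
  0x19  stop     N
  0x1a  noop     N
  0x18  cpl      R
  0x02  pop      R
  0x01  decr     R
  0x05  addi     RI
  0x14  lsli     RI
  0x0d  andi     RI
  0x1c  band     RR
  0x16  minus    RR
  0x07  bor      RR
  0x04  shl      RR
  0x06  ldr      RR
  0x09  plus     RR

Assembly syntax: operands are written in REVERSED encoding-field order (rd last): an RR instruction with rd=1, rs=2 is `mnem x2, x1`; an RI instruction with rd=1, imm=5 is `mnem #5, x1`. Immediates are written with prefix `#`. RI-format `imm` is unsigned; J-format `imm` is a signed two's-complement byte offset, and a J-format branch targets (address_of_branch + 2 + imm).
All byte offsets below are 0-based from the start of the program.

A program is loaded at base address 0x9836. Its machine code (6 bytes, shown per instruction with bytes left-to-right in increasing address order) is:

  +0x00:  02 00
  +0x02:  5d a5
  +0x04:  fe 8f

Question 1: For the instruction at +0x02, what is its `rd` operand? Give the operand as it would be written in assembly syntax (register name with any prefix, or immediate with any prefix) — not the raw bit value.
off 0x02: read 5d a5 as little → 0xa55d
  opcode bits[15:11]=0x14: lsli/RI
  rd: (w>>8)&0x7=0x5 → x5
  imm: (w>>0)&0xff=0x5d → #93

x5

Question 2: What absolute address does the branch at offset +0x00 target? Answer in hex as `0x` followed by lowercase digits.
off 0x00: read 02 00 as little → 0x0002
  top 5b → 0x0 → bnz [J]
  [10:0] imm=2 = #2
  target = base 0x9836 + off 0x00 + 2 + imm 2 = 0x983a

0x983a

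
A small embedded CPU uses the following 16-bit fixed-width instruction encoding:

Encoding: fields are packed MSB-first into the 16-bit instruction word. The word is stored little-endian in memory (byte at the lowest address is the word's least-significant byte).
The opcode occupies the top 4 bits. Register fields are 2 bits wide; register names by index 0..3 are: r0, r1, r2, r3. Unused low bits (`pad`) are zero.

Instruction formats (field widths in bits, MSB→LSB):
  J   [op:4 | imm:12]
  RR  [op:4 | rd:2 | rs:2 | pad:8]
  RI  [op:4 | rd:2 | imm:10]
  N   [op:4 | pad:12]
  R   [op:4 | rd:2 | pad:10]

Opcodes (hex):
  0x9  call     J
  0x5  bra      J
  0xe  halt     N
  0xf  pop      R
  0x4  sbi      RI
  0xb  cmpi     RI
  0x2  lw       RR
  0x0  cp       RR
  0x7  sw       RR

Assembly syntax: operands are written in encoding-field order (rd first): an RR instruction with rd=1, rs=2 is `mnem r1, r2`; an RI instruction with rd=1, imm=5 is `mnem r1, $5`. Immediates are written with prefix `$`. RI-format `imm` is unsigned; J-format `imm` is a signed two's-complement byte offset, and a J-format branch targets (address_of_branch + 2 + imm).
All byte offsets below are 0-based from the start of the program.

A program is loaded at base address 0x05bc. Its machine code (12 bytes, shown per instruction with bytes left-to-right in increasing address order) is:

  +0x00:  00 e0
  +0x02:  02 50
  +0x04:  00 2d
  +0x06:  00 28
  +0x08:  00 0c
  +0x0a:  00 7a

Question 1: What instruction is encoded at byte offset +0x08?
cp r3, r0

off 0x08: read 00 0c as little → 0x0c00
  top 4b → 0x0 → cp [RR]
  rd: (w>>10)&0x3=0x3 → r3
  rs: (w>>8)&0x3=0x0 → r0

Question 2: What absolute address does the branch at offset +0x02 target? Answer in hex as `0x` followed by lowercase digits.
[02] 02 50 → 0x5002
  top 4b → 0x5 → bra [J]
  imm@[11:0]=0x2 ⇒ $2
  target = base 0x05bc + off 0x02 + 2 + imm 2 = 0x05c2

0x05c2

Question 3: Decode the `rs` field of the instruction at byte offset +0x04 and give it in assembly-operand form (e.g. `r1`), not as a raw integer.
off 0x04: read 00 2d as little → 0x2d00
  op=0x2d00>>12=0x2 ⇒ lw (RR)
  [11:10] rd=3 = r3
  [9:8] rs=1 = r1

r1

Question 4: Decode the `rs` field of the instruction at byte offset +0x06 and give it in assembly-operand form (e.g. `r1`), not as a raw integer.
r0

[06] 00 28 → 0x2800
  opcode bits[15:12]=0x2: lw/RR
  rd: (w>>10)&0x3=0x2 → r2
  rs: (w>>8)&0x3=0x0 → r0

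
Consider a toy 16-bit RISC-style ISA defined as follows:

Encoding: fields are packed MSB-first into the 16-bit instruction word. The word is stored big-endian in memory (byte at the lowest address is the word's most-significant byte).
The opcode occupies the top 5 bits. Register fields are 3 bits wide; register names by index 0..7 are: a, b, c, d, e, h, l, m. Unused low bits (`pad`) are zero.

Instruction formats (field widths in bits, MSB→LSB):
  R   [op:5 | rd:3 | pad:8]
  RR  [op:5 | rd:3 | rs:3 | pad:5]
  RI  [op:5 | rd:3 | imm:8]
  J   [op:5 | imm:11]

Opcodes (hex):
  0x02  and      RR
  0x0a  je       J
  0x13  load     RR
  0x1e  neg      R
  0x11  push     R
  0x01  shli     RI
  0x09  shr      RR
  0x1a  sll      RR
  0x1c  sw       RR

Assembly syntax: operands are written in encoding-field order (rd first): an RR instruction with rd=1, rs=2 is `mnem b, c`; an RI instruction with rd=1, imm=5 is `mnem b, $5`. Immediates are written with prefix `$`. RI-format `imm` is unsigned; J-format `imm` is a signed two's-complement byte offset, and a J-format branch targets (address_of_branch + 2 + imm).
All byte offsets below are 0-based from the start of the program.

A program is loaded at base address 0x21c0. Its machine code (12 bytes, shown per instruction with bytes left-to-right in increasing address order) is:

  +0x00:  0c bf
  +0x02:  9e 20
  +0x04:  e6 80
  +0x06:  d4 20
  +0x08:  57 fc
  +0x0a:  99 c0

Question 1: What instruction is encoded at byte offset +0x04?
sw l, e

[04] e6 80 → 0xe680
  op=0xe680>>11=0x1c ⇒ sw (RR)
  rd: (w>>8)&0x7=0x6 → l
  rs: (w>>5)&0x7=0x4 → e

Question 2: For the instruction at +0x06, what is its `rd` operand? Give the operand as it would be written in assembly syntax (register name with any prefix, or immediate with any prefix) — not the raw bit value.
e

+0x06: d4 20 ⇒ word 0xd420 (big)
  top 5b → 0x1a → sll [RR]
  [10:8] rd=4 = e
  [7:5] rs=1 = b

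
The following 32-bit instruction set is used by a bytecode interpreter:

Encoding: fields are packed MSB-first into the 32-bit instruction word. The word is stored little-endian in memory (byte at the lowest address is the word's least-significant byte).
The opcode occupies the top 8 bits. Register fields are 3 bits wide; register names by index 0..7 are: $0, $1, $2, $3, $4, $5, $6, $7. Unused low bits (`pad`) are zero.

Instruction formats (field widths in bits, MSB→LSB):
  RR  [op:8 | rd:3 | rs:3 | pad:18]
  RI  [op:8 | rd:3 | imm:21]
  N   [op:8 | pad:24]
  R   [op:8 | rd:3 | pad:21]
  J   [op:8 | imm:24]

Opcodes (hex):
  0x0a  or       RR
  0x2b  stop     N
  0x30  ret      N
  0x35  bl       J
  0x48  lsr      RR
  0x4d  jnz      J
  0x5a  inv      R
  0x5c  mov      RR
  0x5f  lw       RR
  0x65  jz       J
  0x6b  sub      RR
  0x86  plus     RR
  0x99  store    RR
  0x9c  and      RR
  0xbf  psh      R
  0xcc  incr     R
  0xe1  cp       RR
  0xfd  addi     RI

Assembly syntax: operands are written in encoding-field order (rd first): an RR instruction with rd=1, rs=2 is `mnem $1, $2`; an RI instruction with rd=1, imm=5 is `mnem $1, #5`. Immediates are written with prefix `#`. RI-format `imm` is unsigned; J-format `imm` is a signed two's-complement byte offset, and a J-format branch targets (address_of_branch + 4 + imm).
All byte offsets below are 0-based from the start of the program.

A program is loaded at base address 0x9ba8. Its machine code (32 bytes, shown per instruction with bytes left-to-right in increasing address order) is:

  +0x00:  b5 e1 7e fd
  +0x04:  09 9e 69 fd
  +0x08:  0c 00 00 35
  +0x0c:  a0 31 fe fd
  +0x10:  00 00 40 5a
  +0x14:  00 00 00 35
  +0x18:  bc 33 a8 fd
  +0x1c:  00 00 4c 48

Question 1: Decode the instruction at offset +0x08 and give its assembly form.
bl #12

@+08  little-endian(0c 00 00 35) = 0x3500000c
  op=0x3500000c>>24=0x35 ⇒ bl (J)
  [23:0] imm=12 = #12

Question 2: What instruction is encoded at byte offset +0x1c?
lsr $2, $3

[1c] 00 00 4c 48 → 0x484c0000
  opcode bits[31:24]=0x48: lsr/RR
  rd@[23:21]=0x2 ⇒ $2
  rs@[20:18]=0x3 ⇒ $3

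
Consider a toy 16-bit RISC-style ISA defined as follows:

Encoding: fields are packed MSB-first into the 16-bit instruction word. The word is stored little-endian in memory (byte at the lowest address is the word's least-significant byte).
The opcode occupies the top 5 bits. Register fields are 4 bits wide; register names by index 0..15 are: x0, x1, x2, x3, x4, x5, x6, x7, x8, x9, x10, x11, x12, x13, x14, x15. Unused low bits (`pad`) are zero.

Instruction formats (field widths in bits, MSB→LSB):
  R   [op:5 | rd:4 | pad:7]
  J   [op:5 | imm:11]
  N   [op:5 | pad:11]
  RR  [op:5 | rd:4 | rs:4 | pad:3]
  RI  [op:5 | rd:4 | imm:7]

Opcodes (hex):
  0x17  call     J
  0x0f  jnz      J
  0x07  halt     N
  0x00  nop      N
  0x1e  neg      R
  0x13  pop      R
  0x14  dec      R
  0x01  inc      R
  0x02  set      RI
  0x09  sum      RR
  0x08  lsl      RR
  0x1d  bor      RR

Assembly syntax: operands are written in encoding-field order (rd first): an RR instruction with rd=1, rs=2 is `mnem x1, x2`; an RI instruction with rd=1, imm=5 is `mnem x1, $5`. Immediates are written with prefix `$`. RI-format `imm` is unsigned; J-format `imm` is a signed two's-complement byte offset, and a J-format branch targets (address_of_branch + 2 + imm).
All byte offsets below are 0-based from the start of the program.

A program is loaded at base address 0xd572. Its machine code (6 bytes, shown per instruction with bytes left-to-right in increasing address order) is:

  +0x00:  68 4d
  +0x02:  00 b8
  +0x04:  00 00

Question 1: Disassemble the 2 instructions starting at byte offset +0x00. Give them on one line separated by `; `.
sum x10, x13; call $0

@+00  little-endian(68 4d) = 0x4d68
  op=0x4d68>>11=0x9 ⇒ sum (RR)
  rd: (w>>7)&0xf=0xa → x10
  rs: (w>>3)&0xf=0xd → x13
@+02  little-endian(00 b8) = 0xb800
  op=0xb800>>11=0x17 ⇒ call (J)
  imm: (w>>0)&0x7ff=0x0 → $0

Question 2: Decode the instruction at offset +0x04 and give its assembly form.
nop

[04] 00 00 → 0x0000
  opcode bits[15:11]=0x0: nop/N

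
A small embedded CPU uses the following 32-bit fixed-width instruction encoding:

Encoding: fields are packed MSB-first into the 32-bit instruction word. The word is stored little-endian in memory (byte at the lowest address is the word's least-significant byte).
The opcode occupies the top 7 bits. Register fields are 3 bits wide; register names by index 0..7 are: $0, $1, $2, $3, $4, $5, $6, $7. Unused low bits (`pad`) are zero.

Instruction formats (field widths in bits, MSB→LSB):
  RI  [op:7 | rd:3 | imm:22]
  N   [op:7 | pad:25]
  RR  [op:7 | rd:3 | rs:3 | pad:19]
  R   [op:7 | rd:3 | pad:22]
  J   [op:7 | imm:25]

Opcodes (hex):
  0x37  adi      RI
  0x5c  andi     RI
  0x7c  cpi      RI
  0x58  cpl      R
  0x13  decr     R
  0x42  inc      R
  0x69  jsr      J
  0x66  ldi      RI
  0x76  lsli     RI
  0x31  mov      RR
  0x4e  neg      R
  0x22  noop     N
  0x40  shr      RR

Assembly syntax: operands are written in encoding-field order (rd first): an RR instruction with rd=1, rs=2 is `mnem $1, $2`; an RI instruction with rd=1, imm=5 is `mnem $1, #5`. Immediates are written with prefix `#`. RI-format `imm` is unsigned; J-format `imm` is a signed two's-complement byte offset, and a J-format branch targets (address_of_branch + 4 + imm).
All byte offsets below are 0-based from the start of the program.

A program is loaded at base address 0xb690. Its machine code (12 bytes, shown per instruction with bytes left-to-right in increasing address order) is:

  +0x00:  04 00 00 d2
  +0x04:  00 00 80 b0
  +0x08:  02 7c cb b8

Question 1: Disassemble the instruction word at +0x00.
+0x00: 04 00 00 d2 ⇒ word 0xd2000004 (little)
  opcode bits[31:25]=0x69: jsr/J
  imm@[24:0]=0x4 ⇒ #4

jsr #4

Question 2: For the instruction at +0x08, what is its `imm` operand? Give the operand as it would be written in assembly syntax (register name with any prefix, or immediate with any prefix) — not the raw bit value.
#752642

off 0x08: read 02 7c cb b8 as little → 0xb8cb7c02
  op=0xb8cb7c02>>25=0x5c ⇒ andi (RI)
  rd: (w>>22)&0x7=0x3 → $3
  imm: (w>>0)&0x3fffff=0xb7c02 → #752642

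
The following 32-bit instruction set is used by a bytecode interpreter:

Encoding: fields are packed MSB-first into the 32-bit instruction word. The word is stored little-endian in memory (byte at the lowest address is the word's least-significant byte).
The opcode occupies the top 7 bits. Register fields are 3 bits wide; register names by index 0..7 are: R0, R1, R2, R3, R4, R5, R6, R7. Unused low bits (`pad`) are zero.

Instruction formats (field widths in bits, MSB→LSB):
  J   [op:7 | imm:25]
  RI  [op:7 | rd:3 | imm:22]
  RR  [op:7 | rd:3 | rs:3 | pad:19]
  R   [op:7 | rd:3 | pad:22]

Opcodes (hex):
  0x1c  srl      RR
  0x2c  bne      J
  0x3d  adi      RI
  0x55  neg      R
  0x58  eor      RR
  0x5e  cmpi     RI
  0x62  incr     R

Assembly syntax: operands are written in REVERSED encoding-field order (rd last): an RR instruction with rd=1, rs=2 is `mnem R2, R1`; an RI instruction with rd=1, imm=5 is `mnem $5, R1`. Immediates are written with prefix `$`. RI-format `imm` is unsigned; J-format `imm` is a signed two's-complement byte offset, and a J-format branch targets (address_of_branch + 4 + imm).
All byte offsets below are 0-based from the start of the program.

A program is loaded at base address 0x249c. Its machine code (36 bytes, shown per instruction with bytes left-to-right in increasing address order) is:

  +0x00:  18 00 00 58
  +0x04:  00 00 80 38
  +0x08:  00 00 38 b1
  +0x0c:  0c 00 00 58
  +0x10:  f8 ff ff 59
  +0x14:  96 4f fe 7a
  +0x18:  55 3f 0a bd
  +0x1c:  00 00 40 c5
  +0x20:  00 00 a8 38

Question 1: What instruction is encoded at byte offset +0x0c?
off 0x0c: read 0c 00 00 58 as little → 0x5800000c
  op=0x5800000c>>25=0x2c ⇒ bne (J)
  imm: (w>>0)&0x1ffffff=0xc → $12

bne $12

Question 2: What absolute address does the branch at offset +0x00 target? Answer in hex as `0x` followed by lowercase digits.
0x24b8

@+00  little-endian(18 00 00 58) = 0x58000018
  top 7b → 0x2c → bne [J]
  imm@[24:0]=0x18 ⇒ $24
  target = base 0x249c + off 0x00 + 4 + imm 24 = 0x24b8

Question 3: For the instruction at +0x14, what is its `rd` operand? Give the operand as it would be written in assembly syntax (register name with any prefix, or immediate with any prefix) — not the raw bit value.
@+14  little-endian(96 4f fe 7a) = 0x7afe4f96
  top 7b → 0x3d → adi [RI]
  rd@[24:22]=0x3 ⇒ R3
  imm@[21:0]=0x3e4f96 ⇒ $4083606

R3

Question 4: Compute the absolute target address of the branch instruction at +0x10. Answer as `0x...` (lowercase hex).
0x24a8

@+10  little-endian(f8 ff ff 59) = 0x59fffff8
  opcode bits[31:25]=0x2c: bne/J
  imm@[24:0]=0x1fffff8 (s25→-8) ⇒ $-8
  target = base 0x249c + off 0x10 + 4 + imm -8 = 0x24a8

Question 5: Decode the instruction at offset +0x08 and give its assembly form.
off 0x08: read 00 00 38 b1 as little → 0xb1380000
  op=0xb1380000>>25=0x58 ⇒ eor (RR)
  [24:22] rd=4 = R4
  [21:19] rs=7 = R7

eor R7, R4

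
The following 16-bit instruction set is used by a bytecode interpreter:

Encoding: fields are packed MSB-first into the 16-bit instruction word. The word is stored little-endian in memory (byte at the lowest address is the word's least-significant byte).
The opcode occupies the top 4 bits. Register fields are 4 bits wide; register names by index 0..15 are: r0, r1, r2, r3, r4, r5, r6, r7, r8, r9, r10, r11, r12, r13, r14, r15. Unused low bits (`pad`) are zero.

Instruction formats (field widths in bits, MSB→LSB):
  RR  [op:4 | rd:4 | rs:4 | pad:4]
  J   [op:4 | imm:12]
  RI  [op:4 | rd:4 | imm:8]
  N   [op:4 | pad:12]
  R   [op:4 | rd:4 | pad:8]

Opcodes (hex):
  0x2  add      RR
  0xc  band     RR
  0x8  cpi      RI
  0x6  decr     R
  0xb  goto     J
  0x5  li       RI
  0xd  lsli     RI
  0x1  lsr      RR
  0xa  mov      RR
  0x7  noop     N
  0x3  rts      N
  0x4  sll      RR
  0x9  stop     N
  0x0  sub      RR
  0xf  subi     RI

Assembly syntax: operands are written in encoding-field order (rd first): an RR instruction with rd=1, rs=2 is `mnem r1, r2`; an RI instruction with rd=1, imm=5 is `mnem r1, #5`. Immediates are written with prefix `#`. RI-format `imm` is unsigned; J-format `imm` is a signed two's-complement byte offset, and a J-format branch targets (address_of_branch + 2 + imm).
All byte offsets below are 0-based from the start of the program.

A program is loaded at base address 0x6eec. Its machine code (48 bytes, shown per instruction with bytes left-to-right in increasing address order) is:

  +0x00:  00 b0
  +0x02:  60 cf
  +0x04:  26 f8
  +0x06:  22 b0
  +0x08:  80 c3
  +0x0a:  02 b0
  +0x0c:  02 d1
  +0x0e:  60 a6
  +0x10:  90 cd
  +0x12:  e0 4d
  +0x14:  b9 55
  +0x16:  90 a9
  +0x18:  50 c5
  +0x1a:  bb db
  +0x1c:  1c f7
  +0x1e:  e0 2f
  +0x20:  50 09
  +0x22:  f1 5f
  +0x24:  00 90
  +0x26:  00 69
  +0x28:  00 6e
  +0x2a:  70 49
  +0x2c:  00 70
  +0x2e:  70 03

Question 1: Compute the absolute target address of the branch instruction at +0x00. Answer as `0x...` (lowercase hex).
off 0x00: read 00 b0 as little → 0xb000
  op=0xb000>>12=0xb ⇒ goto (J)
  imm: (w>>0)&0xfff=0x0 → #0
  target = base 0x6eec + off 0x00 + 2 + imm 0 = 0x6eee

0x6eee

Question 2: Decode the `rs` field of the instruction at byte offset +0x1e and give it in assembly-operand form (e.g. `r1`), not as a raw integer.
r14

@+1e  little-endian(e0 2f) = 0x2fe0
  op=0x2fe0>>12=0x2 ⇒ add (RR)
  [11:8] rd=15 = r15
  [7:4] rs=14 = r14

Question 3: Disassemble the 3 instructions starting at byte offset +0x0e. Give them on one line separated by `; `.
off 0x0e: read 60 a6 as little → 0xa660
  top 4b → 0xa → mov [RR]
  rd@[11:8]=0x6 ⇒ r6
  rs@[7:4]=0x6 ⇒ r6
off 0x10: read 90 cd as little → 0xcd90
  top 4b → 0xc → band [RR]
  rd@[11:8]=0xd ⇒ r13
  rs@[7:4]=0x9 ⇒ r9
off 0x12: read e0 4d as little → 0x4de0
  top 4b → 0x4 → sll [RR]
  rd@[11:8]=0xd ⇒ r13
  rs@[7:4]=0xe ⇒ r14

mov r6, r6; band r13, r9; sll r13, r14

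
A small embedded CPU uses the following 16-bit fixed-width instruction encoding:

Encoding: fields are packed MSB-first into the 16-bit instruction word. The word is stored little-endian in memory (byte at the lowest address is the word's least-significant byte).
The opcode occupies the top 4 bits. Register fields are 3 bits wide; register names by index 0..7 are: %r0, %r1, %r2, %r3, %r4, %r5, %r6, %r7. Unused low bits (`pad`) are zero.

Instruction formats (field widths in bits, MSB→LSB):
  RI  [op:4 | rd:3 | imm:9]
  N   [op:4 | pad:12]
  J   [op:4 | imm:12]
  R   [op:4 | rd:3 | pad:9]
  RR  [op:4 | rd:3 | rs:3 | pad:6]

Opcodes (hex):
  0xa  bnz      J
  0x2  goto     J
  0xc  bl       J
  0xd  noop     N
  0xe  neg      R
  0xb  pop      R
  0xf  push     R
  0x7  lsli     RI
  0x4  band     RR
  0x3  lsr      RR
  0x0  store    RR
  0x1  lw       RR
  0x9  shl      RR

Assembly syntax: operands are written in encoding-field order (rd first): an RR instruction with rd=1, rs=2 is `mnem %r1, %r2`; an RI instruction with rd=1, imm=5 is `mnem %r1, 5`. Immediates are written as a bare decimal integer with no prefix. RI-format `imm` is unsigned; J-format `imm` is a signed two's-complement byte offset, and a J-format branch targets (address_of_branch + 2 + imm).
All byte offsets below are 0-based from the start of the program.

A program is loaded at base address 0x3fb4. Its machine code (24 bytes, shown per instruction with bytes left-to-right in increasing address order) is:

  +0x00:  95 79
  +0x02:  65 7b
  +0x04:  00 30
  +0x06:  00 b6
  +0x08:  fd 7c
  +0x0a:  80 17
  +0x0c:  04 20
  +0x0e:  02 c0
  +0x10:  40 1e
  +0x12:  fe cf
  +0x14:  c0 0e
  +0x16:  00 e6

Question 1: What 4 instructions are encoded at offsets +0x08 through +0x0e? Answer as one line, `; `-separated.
lsli %r6, 253; lw %r3, %r6; goto 4; bl 2

@+08  little-endian(fd 7c) = 0x7cfd
  top 4b → 0x7 → lsli [RI]
  [11:9] rd=6 = %r6
  [8:0] imm=253 = 253
@+0a  little-endian(80 17) = 0x1780
  top 4b → 0x1 → lw [RR]
  [11:9] rd=3 = %r3
  [8:6] rs=6 = %r6
@+0c  little-endian(04 20) = 0x2004
  top 4b → 0x2 → goto [J]
  [11:0] imm=4 = 4
@+0e  little-endian(02 c0) = 0xc002
  top 4b → 0xc → bl [J]
  [11:0] imm=2 = 2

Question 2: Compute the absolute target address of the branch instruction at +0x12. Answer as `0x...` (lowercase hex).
[12] fe cf → 0xcffe
  op=0xcffe>>12=0xc ⇒ bl (J)
  [11:0] imm=4094 (s12→-2) = -2
  target = base 0x3fb4 + off 0x12 + 2 + imm -2 = 0x3fc6

0x3fc6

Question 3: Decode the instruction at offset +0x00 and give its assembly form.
+0x00: 95 79 ⇒ word 0x7995 (little)
  opcode bits[15:12]=0x7: lsli/RI
  rd@[11:9]=0x4 ⇒ %r4
  imm@[8:0]=0x195 ⇒ 405

lsli %r4, 405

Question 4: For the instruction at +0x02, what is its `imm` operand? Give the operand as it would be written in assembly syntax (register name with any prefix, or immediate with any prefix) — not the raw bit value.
off 0x02: read 65 7b as little → 0x7b65
  op=0x7b65>>12=0x7 ⇒ lsli (RI)
  rd: (w>>9)&0x7=0x5 → %r5
  imm: (w>>0)&0x1ff=0x165 → 357

357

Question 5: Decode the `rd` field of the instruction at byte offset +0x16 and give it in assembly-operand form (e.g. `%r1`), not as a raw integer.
%r3

+0x16: 00 e6 ⇒ word 0xe600 (little)
  top 4b → 0xe → neg [R]
  [11:9] rd=3 = %r3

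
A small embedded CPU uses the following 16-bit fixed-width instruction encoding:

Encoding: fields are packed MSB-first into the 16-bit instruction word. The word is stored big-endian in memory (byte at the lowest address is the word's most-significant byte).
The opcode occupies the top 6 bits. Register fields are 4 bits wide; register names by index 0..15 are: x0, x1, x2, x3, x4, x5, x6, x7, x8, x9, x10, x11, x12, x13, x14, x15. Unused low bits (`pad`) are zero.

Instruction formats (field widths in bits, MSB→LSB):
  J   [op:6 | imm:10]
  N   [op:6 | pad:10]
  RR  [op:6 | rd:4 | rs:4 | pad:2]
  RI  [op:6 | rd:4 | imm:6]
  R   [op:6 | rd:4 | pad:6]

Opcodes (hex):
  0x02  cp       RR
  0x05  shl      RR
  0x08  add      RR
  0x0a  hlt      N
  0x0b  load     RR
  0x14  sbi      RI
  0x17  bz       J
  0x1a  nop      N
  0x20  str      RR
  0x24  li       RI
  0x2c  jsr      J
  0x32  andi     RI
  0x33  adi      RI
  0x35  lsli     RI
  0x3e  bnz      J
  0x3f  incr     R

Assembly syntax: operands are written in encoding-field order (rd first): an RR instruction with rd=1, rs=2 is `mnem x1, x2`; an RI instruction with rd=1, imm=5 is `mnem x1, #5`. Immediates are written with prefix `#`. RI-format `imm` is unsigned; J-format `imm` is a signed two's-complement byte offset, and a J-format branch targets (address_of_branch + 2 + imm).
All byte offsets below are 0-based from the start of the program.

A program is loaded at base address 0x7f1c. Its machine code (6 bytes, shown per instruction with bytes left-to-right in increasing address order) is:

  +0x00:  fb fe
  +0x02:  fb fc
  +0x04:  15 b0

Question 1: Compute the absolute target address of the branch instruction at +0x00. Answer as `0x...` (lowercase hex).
+0x00: fb fe ⇒ word 0xfbfe (big)
  op=0xfbfe>>10=0x3e ⇒ bnz (J)
  [9:0] imm=1022 (s10→-2) = #-2
  target = base 0x7f1c + off 0x00 + 2 + imm -2 = 0x7f1c

0x7f1c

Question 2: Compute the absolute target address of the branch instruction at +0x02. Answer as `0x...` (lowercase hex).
@+02  big-endian(fb fc) = 0xfbfc
  op=0xfbfc>>10=0x3e ⇒ bnz (J)
  [9:0] imm=1020 (s10→-4) = #-4
  target = base 0x7f1c + off 0x02 + 2 + imm -4 = 0x7f1c

0x7f1c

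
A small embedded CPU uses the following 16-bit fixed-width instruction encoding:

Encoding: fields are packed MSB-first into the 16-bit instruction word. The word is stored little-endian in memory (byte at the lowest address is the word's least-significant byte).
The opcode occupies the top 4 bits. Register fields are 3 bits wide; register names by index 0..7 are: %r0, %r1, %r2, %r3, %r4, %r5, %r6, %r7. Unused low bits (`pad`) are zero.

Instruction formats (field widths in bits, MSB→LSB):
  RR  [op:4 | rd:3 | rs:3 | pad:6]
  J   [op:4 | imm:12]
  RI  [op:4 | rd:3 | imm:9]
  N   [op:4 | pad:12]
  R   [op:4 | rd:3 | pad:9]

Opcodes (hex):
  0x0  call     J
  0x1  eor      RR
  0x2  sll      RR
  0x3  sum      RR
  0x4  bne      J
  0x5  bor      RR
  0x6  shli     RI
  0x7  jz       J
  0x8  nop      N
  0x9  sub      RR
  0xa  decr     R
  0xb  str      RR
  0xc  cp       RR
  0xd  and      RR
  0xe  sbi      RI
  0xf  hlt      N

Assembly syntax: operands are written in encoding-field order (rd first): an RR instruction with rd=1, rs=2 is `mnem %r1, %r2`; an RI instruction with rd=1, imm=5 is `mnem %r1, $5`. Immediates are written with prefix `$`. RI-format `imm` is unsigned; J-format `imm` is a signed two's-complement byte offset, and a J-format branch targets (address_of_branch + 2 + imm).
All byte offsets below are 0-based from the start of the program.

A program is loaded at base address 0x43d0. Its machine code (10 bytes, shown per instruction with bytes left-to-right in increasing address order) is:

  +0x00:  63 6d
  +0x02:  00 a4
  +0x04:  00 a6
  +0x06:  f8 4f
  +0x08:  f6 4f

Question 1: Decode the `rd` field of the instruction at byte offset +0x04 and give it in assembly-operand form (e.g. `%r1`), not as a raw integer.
%r3

@+04  little-endian(00 a6) = 0xa600
  op=0xa600>>12=0xa ⇒ decr (R)
  rd@[11:9]=0x3 ⇒ %r3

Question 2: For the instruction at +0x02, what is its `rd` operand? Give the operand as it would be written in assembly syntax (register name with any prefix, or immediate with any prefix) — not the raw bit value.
[02] 00 a4 → 0xa400
  op=0xa400>>12=0xa ⇒ decr (R)
  [11:9] rd=2 = %r2

%r2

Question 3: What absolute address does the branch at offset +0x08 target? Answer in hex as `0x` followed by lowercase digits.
off 0x08: read f6 4f as little → 0x4ff6
  top 4b → 0x4 → bne [J]
  [11:0] imm=4086 (s12→-10) = $-10
  target = base 0x43d0 + off 0x08 + 2 + imm -10 = 0x43d0

0x43d0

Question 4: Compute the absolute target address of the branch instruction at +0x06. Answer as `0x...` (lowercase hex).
off 0x06: read f8 4f as little → 0x4ff8
  opcode bits[15:12]=0x4: bne/J
  imm: (w>>0)&0xfff=0xff8 (s12→-8) → $-8
  target = base 0x43d0 + off 0x06 + 2 + imm -8 = 0x43d0

0x43d0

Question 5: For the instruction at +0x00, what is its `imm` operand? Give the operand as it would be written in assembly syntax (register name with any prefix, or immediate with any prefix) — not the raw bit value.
$355

off 0x00: read 63 6d as little → 0x6d63
  opcode bits[15:12]=0x6: shli/RI
  rd@[11:9]=0x6 ⇒ %r6
  imm@[8:0]=0x163 ⇒ $355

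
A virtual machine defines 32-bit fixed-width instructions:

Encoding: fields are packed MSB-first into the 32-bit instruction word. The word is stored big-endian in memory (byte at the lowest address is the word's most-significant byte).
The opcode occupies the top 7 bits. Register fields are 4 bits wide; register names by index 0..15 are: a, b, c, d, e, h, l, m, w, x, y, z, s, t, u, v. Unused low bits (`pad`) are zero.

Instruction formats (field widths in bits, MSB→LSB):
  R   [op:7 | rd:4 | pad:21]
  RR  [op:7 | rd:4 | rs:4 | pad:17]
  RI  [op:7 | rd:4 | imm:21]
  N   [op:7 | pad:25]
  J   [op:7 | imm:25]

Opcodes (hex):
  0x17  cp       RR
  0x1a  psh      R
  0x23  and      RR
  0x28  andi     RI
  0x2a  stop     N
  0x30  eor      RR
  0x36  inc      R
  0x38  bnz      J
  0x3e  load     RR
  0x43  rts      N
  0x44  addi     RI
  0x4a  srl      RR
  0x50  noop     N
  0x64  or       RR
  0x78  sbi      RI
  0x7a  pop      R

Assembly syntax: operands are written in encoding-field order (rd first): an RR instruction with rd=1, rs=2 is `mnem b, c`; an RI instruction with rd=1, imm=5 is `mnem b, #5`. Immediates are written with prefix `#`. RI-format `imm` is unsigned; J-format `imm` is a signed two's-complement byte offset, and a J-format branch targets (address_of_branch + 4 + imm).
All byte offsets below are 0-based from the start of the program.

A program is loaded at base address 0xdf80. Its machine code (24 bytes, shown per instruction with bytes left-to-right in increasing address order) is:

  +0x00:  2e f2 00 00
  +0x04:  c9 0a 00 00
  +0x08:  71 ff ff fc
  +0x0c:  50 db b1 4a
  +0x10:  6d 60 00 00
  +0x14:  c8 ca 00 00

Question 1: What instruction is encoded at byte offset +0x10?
off 0x10: read 6d 60 00 00 as big → 0x6d600000
  top 7b → 0x36 → inc [R]
  [24:21] rd=11 = z

inc z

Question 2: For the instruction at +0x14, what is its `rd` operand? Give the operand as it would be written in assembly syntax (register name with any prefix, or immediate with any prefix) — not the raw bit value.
l

@+14  big-endian(c8 ca 00 00) = 0xc8ca0000
  op=0xc8ca0000>>25=0x64 ⇒ or (RR)
  rd: (w>>21)&0xf=0x6 → l
  rs: (w>>17)&0xf=0x5 → h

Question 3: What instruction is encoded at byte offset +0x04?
or w, h

+0x04: c9 0a 00 00 ⇒ word 0xc90a0000 (big)
  op=0xc90a0000>>25=0x64 ⇒ or (RR)
  rd: (w>>21)&0xf=0x8 → w
  rs: (w>>17)&0xf=0x5 → h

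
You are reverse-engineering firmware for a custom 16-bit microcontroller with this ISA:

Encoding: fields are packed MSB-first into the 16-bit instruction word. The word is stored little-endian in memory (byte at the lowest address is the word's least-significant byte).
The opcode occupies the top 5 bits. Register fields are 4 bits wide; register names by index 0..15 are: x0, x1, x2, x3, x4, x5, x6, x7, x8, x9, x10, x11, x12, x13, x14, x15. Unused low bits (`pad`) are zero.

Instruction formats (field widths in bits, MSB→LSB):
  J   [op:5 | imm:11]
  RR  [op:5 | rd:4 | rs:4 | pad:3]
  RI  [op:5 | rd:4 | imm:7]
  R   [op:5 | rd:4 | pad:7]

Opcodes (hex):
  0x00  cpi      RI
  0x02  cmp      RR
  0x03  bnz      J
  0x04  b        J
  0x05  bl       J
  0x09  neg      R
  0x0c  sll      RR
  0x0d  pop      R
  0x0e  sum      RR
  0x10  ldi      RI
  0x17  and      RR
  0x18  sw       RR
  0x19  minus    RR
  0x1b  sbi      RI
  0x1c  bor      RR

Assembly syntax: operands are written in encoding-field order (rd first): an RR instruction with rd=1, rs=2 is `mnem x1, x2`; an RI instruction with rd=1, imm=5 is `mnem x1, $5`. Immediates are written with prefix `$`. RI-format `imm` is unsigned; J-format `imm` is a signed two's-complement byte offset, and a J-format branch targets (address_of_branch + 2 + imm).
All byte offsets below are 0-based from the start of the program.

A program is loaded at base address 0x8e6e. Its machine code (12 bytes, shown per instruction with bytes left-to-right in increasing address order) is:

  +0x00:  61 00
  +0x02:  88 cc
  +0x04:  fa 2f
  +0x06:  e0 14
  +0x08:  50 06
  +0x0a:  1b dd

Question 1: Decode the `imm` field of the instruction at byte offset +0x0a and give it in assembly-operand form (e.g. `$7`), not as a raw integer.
$27

+0x0a: 1b dd ⇒ word 0xdd1b (little)
  opcode bits[15:11]=0x1b: sbi/RI
  rd: (w>>7)&0xf=0xa → x10
  imm: (w>>0)&0x7f=0x1b → $27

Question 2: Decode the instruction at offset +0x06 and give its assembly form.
off 0x06: read e0 14 as little → 0x14e0
  op=0x14e0>>11=0x2 ⇒ cmp (RR)
  rd@[10:7]=0x9 ⇒ x9
  rs@[6:3]=0xc ⇒ x12

cmp x9, x12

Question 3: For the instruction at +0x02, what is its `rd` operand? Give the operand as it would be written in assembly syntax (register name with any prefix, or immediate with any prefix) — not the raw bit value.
x9

[02] 88 cc → 0xcc88
  top 5b → 0x19 → minus [RR]
  rd: (w>>7)&0xf=0x9 → x9
  rs: (w>>3)&0xf=0x1 → x1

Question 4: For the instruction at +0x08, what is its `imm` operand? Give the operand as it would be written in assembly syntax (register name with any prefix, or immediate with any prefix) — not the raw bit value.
+0x08: 50 06 ⇒ word 0x0650 (little)
  top 5b → 0x0 → cpi [RI]
  rd: (w>>7)&0xf=0xc → x12
  imm: (w>>0)&0x7f=0x50 → $80

$80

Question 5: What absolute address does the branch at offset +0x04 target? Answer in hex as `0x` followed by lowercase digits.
0x8e6e

@+04  little-endian(fa 2f) = 0x2ffa
  opcode bits[15:11]=0x5: bl/J
  [10:0] imm=2042 (s11→-6) = $-6
  target = base 0x8e6e + off 0x04 + 2 + imm -6 = 0x8e6e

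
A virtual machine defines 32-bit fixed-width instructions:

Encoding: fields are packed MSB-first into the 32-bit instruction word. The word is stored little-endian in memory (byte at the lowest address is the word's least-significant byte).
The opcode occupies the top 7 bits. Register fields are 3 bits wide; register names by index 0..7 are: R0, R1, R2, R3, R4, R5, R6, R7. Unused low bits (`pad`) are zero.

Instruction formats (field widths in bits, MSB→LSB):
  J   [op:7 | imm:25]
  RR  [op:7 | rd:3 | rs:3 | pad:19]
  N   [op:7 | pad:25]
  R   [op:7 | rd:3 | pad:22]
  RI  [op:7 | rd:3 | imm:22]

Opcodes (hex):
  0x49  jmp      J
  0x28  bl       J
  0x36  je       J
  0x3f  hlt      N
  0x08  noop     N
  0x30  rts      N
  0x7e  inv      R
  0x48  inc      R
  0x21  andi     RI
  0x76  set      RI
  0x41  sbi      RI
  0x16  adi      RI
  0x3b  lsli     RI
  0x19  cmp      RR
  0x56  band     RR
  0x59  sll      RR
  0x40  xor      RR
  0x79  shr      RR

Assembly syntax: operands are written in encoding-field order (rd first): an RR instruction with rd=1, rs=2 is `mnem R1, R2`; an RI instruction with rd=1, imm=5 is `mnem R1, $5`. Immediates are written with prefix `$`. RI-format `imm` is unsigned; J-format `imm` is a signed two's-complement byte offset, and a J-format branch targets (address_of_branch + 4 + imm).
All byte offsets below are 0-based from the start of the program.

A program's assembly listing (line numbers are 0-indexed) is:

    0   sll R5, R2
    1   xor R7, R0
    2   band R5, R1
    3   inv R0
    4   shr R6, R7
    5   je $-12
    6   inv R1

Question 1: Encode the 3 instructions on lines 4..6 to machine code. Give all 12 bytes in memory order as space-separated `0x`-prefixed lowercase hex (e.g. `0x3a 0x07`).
0x00 0x00 0xb8 0xf3 0xf4 0xff 0xff 0x6d 0x00 0x00 0x40 0xfc

L4: shr op=0x79:7|rd=6:3|rs=7:3|pad=0:19 ⇒ 0xf3b80000 ⇒ little 00 00 b8 f3
L5: je op=0x36:7|imm=-12:25 ⇒ 0x6dfffff4 ⇒ little f4 ff ff 6d
L6: inv op=0x7e:7|rd=1:3|pad=0:22 ⇒ 0xfc400000 ⇒ little 00 00 40 fc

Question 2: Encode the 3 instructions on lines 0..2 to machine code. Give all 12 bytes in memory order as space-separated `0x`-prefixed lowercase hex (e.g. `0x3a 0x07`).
0x00 0x00 0x50 0xb3 0x00 0x00 0xc0 0x81 0x00 0x00 0x48 0xad

line 0 (sll): pack op=0x59:7|rd=5:3|rs=2:3|pad=0:19 = 0xb3500000; little→ 00 00 50 b3
line 1 (xor): pack op=0x40:7|rd=7:3|rs=0:3|pad=0:19 = 0x81c00000; little→ 00 00 c0 81
line 2 (band): pack op=0x56:7|rd=5:3|rs=1:3|pad=0:19 = 0xad480000; little→ 00 00 48 ad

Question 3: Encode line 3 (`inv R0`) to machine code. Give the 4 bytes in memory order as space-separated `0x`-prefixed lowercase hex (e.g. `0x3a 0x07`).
0x00 0x00 0x00 0xfc

L3: inv op=0x7e:7|rd=0:3|pad=0:22 ⇒ 0xfc000000 ⇒ little 00 00 00 fc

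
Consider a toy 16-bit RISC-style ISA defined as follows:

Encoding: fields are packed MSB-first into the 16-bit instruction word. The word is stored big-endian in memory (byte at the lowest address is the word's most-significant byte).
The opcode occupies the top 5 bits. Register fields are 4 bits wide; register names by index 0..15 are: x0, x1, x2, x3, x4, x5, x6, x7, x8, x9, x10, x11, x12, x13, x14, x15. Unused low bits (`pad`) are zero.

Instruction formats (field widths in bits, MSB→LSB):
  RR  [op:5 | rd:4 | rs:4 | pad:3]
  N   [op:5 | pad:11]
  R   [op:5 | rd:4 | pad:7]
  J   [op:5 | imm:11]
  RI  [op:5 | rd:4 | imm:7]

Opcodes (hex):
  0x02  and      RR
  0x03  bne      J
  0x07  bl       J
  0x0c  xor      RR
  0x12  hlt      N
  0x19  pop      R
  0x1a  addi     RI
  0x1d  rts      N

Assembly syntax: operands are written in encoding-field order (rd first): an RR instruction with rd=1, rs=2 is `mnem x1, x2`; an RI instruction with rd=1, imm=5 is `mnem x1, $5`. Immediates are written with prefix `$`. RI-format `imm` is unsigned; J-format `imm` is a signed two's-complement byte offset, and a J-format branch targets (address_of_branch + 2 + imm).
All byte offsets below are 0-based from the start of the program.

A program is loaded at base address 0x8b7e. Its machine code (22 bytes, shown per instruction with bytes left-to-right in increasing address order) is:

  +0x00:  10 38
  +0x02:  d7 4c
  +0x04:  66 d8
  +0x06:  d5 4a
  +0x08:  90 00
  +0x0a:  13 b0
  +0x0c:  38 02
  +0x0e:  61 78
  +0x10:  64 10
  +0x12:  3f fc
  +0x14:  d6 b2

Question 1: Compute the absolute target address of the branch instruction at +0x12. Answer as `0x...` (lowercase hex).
0x8b8e

+0x12: 3f fc ⇒ word 0x3ffc (big)
  opcode bits[15:11]=0x7: bl/J
  [10:0] imm=2044 (s11→-4) = $-4
  target = base 0x8b7e + off 0x12 + 2 + imm -4 = 0x8b8e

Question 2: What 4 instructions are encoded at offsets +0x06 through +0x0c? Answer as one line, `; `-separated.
@+06  big-endian(d5 4a) = 0xd54a
  op=0xd54a>>11=0x1a ⇒ addi (RI)
  rd: (w>>7)&0xf=0xa → x10
  imm: (w>>0)&0x7f=0x4a → $74
@+08  big-endian(90 00) = 0x9000
  op=0x9000>>11=0x12 ⇒ hlt (N)
@+0a  big-endian(13 b0) = 0x13b0
  op=0x13b0>>11=0x2 ⇒ and (RR)
  rd: (w>>7)&0xf=0x7 → x7
  rs: (w>>3)&0xf=0x6 → x6
@+0c  big-endian(38 02) = 0x3802
  op=0x3802>>11=0x7 ⇒ bl (J)
  imm: (w>>0)&0x7ff=0x2 → $2

addi x10, $74; hlt; and x7, x6; bl $2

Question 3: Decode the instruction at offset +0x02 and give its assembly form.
@+02  big-endian(d7 4c) = 0xd74c
  opcode bits[15:11]=0x1a: addi/RI
  [10:7] rd=14 = x14
  [6:0] imm=76 = $76

addi x14, $76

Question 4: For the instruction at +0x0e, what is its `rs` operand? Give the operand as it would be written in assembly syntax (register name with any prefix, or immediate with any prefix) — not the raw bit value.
x15

[0e] 61 78 → 0x6178
  op=0x6178>>11=0xc ⇒ xor (RR)
  [10:7] rd=2 = x2
  [6:3] rs=15 = x15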